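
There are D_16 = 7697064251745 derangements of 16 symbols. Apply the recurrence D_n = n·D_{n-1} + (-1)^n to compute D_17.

130850092279664

D_17 = 17·7697064251745 - 1 = 130850092279664.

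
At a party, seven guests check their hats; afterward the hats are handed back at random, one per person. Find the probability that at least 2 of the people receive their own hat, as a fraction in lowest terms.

1331/5040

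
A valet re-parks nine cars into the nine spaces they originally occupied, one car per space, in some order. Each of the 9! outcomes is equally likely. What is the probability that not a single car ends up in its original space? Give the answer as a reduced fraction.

16687/45360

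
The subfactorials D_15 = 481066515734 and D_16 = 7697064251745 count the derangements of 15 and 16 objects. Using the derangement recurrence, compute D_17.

130850092279664

D_17 = (17-1)·(D_16 + D_15) = 16·(7697064251745 + 481066515734) = 16·8178130767479 = 130850092279664.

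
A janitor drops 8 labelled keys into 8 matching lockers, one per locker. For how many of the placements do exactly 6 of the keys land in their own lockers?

Pick the 6 fixed positions: C(8,6) = 28 ways.
The remaining 2 must be deranged: !2 = 1.
Total: 28 × 1 = 28.

28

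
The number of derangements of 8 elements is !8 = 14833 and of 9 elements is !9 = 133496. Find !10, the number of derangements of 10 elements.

!10 = (10-1)·(!9 + !8) = 9·(133496 + 14833) = 9·148329 = 1334961.

1334961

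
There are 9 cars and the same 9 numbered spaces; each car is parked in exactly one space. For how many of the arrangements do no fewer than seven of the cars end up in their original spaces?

Sum C(9,i)·!(9-i) for i = 7..9:
  i=7: C(9,7)·!2 = 36·1 = 36
  i=8: C(9,8)·!1 = 9·0 = 0
  i=9: C(9,9)·!0 = 1·1 = 1
Total = 37.

37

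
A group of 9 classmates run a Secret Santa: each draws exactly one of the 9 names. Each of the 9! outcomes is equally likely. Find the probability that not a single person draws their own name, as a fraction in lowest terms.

16687/45360

Favorable outcomes: !9 = 133496.
Total outcomes: 9! = 362880.
Probability = 133496/362880 = 16687/45360.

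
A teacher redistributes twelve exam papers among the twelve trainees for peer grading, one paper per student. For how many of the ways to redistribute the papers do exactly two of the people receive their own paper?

Pick the 2 fixed positions: C(12,2) = 66 ways.
The remaining 10 must be deranged: !10 = 1334961.
Total: 66 × 1334961 = 88107426.

88107426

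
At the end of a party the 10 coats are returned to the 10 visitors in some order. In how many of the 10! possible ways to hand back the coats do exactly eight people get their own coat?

45

Choose which 8 of the 10 are fixed: C(10,8) = 45.
The other 2 form a derangement: !2 = 1.
Total: 45 × 1 = 45.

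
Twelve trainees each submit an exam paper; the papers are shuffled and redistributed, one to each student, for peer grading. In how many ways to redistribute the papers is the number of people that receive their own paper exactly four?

7342335

Pick the 4 fixed positions: C(12,4) = 495 ways.
The remaining 8 must be deranged: !8 = 14833.
Total: 495 × 14833 = 7342335.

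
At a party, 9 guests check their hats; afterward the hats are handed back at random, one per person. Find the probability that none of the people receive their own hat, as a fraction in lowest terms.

16687/45360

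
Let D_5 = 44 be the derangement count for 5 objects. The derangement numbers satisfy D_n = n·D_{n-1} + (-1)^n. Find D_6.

D_6 = 6·44 + 1 = 265.

265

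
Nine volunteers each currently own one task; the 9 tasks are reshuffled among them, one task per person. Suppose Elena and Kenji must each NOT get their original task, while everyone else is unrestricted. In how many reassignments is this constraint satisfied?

287280

Inclusion-exclusion on the 2 forbidden self-matches:
Σ_{j=0}^{2} (-1)^j C(2,j)(9-j)!
= C(2,0)·9! - C(2,1)·8! + C(2,2)·7!
= 362880 - 80640 + 5040
= 287280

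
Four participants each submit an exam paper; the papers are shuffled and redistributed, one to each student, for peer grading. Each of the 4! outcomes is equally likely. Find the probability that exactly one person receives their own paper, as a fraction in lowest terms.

Favorable outcomes: C(4,1)·!3 = 4·2 = 8.
Total outcomes: 4! = 24.
Probability = 8/24 = 1/3.

1/3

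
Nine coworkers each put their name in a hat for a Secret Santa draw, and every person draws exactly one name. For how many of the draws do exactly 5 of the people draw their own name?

1134

Pick the 5 fixed positions: C(9,5) = 126 ways.
The other 4 form a derangement: !4 = 9.
Total: 126 × 9 = 1134.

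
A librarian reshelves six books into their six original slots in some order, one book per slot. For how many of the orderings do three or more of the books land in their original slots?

Sum C(6,i)·!(6-i) for i = 3..6:
  i=3: C(6,3)·!3 = 20·2 = 40
  i=4: C(6,4)·!2 = 15·1 = 15
  i=5: C(6,5)·!1 = 6·0 = 0
  i=6: C(6,6)·!0 = 1·1 = 1
Total = 56.

56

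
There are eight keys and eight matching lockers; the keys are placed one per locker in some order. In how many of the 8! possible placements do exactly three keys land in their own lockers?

Pick the 3 fixed positions: C(8,3) = 56 ways.
The remaining 5 must be deranged: !5 = 44.
Total: 56 × 44 = 2464.

2464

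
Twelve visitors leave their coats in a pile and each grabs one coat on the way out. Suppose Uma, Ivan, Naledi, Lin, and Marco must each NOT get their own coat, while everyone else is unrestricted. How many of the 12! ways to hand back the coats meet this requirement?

312273360

Inclusion-exclusion on the 5 forbidden self-matches:
Σ_{j=0}^{5} (-1)^j C(5,j)(12-j)!
= C(5,0)·12! - C(5,1)·11! + C(5,2)·10! - C(5,3)·9! + C(5,4)·8! - C(5,5)·7!
= 479001600 - 199584000 + 36288000 - 3628800 + 201600 - 5040
= 312273360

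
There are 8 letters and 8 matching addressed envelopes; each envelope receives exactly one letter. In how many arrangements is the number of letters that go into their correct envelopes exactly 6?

28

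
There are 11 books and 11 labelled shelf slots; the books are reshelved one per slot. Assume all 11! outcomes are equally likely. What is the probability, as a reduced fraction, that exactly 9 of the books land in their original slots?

Favorable outcomes: C(11,9)·!2 = 55·1 = 55.
Total outcomes: 11! = 39916800.
Probability = 55/39916800 = 1/725760.

1/725760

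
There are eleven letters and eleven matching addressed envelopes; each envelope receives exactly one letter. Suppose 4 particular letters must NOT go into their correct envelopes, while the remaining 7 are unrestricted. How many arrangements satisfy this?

Inclusion-exclusion on the 4 forbidden self-matches:
Σ_{j=0}^{4} (-1)^j C(4,j)(11-j)!
= C(4,0)·11! - C(4,1)·10! + C(4,2)·9! - C(4,3)·8! + C(4,4)·7!
= 39916800 - 14515200 + 2177280 - 161280 + 5040
= 27422640

27422640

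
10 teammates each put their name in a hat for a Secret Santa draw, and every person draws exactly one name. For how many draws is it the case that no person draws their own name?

Recurrence: !10 = 10·!9 + (-1)^10.
!10 = 10·133496 + 1 = 1334961

1334961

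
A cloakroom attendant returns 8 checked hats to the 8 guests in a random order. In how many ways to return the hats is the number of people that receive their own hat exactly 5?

Choose which 5 of the 8 are fixed: C(8,5) = 56.
The other 3 form a derangement: !3 = 2.
Total: 56 × 2 = 112.

112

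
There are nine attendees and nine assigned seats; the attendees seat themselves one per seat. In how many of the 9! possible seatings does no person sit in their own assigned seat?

133496

The number of derangements of 9 is !9 = Σ_{k=0}^{9} (-1)^k·9!/k!
= 9! - 9!/1! + 9!/2! - 9!/3! + 9!/4! - 9!/5! + 9!/6! - 9!/7! + 9!/8! - 9!/9!
= 362880 - 362880 + 181440 - 60480 + 15120 - 3024 + 504 - 72 + 9 - 1
= 133496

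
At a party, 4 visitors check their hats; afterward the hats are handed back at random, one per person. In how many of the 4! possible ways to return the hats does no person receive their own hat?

9

The number of derangements of 4 is !4 = Σ_{k=0}^{4} (-1)^k·4!/k!
= 4! - 4!/1! + 4!/2! - 4!/3! + 4!/4!
= 24 - 24 + 12 - 4 + 1
= 9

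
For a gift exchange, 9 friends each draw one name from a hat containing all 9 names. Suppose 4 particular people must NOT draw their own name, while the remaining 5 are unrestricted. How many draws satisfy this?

Inclusion-exclusion on the 4 forbidden self-matches:
Σ_{j=0}^{4} (-1)^j C(4,j)(9-j)!
= C(4,0)·9! - C(4,1)·8! + C(4,2)·7! - C(4,3)·6! + C(4,4)·5!
= 362880 - 161280 + 30240 - 2880 + 120
= 229080

229080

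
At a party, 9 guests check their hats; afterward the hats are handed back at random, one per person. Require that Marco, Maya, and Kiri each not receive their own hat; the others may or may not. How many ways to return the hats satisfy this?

Inclusion-exclusion on the 3 forbidden self-matches:
Σ_{j=0}^{3} (-1)^j C(3,j)(9-j)!
= C(3,0)·9! - C(3,1)·8! + C(3,2)·7! - C(3,3)·6!
= 362880 - 120960 + 15120 - 720
= 256320

256320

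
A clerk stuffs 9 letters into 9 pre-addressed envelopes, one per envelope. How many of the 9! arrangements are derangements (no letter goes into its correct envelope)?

133496

!9 is the nearest integer to 9!/e.
9! = 362880, and 362880/e ≈ 133496.09, so !9 = 133496.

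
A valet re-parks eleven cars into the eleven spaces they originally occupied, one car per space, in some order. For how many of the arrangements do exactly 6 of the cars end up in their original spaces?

20328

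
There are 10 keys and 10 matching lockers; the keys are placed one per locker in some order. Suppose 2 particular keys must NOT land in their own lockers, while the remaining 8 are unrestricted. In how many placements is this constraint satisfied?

Inclusion-exclusion on the 2 forbidden self-matches:
Σ_{j=0}^{2} (-1)^j C(2,j)(10-j)!
= C(2,0)·10! - C(2,1)·9! + C(2,2)·8!
= 3628800 - 725760 + 40320
= 2943360

2943360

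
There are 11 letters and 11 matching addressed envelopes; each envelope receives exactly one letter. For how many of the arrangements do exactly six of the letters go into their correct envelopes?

20328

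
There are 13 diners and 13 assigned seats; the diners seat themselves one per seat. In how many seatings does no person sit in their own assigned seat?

2290792932

By inclusion-exclusion, !13 = Σ (-1)^k · 13!/k! for k=0..13
= 13! - 13!/1! + 13!/2! - 13!/3! + 13!/4! - 13!/5! + 13!/6! - 13!/7! + 13!/8! - 13!/9! + 13!/10! - 13!/11! + 13!/12! - 13!/13!
= 6227020800 - 6227020800 + 3113510400 - 1037836800 + 259459200 - 51891840 + 8648640 - 1235520 + 154440 - 17160 + 1716 - 156 + 13 - 1
= 2290792932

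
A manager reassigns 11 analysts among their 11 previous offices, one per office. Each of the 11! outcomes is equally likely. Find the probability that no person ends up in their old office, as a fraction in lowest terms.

Favorable outcomes: !11 = 14684570.
Total outcomes: 11! = 39916800.
Probability = 14684570/39916800 = 1468457/3991680.

1468457/3991680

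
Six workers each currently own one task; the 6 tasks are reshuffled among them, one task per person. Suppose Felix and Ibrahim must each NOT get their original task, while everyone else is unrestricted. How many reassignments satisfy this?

Inclusion-exclusion on the 2 forbidden self-matches:
Σ_{j=0}^{2} (-1)^j C(2,j)(6-j)!
= C(2,0)·6! - C(2,1)·5! + C(2,2)·4!
= 720 - 240 + 24
= 504

504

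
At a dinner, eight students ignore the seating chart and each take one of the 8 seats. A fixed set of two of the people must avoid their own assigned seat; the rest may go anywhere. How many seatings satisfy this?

30960

Inclusion-exclusion on the 2 forbidden self-matches:
Σ_{j=0}^{2} (-1)^j C(2,j)(8-j)!
= C(2,0)·8! - C(2,1)·7! + C(2,2)·6!
= 40320 - 10080 + 720
= 30960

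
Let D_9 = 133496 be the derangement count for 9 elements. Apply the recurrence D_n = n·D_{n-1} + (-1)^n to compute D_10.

1334961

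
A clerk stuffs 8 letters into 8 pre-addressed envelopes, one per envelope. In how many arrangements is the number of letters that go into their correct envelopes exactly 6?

28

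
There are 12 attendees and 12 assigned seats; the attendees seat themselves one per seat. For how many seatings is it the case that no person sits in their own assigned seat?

176214841

By inclusion-exclusion, !12 = Σ (-1)^k · 12!/k! for k=0..12
= 12! - 12!/1! + 12!/2! - 12!/3! + 12!/4! - 12!/5! + 12!/6! - 12!/7! + 12!/8! - 12!/9! + 12!/10! - 12!/11! + 12!/12!
= 479001600 - 479001600 + 239500800 - 79833600 + 19958400 - 3991680 + 665280 - 95040 + 11880 - 1320 + 132 - 12 + 1
= 176214841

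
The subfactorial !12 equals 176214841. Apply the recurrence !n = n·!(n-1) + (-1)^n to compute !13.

2290792932

!13 = 13·176214841 - 1 = 2290792932.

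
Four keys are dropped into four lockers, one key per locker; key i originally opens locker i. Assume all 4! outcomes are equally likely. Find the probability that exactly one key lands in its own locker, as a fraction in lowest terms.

Favorable outcomes: C(4,1)·!3 = 4·2 = 8.
Total outcomes: 4! = 24.
Probability = 8/24 = 1/3.

1/3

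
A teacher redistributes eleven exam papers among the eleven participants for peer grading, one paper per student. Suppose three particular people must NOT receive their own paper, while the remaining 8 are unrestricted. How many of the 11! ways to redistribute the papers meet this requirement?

30078720

Let A_j be the event that the j-th constrained one is fixed. By inclusion-exclusion over the 3 events:
Σ_{j=0}^{3} (-1)^j C(3,j)(11-j)!
= C(3,0)·11! - C(3,1)·10! + C(3,2)·9! - C(3,3)·8!
= 39916800 - 10886400 + 1088640 - 40320
= 30078720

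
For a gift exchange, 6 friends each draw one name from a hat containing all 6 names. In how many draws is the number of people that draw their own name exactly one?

264

Pick the single fixed position: C(6,1) = 6 ways.
The other 5 form a derangement: !5 = 44.
Total: 6 × 44 = 264.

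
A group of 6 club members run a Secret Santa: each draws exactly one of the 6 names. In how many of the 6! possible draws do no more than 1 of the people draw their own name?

529

Sum C(6,i)·!(6-i) for i = 0..1:
  i=0: C(6,0)·!6 = 1·265 = 265
  i=1: C(6,1)·!5 = 6·44 = 264
Total = 529.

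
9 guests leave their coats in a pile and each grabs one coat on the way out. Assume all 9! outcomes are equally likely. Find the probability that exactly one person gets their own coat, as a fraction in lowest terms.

2119/5760

Favorable outcomes: C(9,1)·!8 = 9·14833 = 133497.
Total outcomes: 9! = 362880.
Probability = 133497/362880 = 2119/5760.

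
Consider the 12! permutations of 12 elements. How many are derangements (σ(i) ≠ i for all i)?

176214841

Recurrence: !12 = 12·!11 + (-1)^12.
!12 = 12·14684570 + 1 = 176214841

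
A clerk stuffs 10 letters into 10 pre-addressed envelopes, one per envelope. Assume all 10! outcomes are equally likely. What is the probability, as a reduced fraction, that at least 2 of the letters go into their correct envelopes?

958879/3628800

Favorable outcomes: Σ_{i≥2} C(10,i)·!(10-i) = 45·14833 + 120·1854 + 210·265 + 252·44 + 210·9 + 120·2 + 45·1 + 10·0 + 1·1 = 958879.
Total outcomes: 10! = 3628800.
Probability = 958879/3628800 = 958879/3628800.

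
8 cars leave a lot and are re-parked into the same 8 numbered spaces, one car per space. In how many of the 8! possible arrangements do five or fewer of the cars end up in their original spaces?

40291

Sum C(8,i)·!(8-i) for i = 0..5:
  i=0: C(8,0)·!8 = 1·14833 = 14833
  i=1: C(8,1)·!7 = 8·1854 = 14832
  i=2: C(8,2)·!6 = 28·265 = 7420
  i=3: C(8,3)·!5 = 56·44 = 2464
  i=4: C(8,4)·!4 = 70·9 = 630
  i=5: C(8,5)·!3 = 56·2 = 112
Total = 40291.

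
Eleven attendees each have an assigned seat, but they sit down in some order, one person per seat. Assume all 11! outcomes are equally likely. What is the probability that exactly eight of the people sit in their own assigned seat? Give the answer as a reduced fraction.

1/120960

Favorable outcomes: C(11,8)·!3 = 165·2 = 330.
Total outcomes: 11! = 39916800.
Probability = 330/39916800 = 1/120960.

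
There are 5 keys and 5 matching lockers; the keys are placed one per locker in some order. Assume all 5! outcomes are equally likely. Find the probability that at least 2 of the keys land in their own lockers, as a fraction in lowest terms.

31/120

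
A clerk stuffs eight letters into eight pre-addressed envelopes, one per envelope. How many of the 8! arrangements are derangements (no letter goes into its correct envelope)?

14833

!8 = 8! · Σ_{k=0}^{8} (-1)^k/k!
= 8! - 8!/1! + 8!/2! - 8!/3! + 8!/4! - 8!/5! + 8!/6! - 8!/7! + 8!/8!
= 40320 - 40320 + 20160 - 6720 + 1680 - 336 + 56 - 8 + 1
= 14833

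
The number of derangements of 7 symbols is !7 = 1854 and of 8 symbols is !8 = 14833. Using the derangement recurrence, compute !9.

133496

!9 = (9-1)·(!8 + !7) = 8·(14833 + 1854) = 8·16687 = 133496.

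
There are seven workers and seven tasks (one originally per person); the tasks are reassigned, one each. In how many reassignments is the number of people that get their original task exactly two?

Pick the 2 fixed positions: C(7,2) = 21 ways.
The other 5 form a derangement: !5 = 44.
Total: 21 × 44 = 924.

924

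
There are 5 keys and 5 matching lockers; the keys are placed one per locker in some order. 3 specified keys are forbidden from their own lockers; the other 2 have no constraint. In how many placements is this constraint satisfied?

64

Inclusion-exclusion on the 3 forbidden self-matches:
Σ_{j=0}^{3} (-1)^j C(3,j)(5-j)!
= C(3,0)·5! - C(3,1)·4! + C(3,2)·3! - C(3,3)·2!
= 120 - 72 + 18 - 2
= 64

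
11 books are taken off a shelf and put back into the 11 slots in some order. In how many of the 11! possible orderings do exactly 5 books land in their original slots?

Pick the 5 fixed positions: C(11,5) = 462 ways.
The remaining 6 must be deranged: !6 = 265.
Total: 462 × 265 = 122430.

122430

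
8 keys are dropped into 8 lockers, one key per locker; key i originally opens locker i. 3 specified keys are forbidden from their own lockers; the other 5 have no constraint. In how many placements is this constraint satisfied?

27240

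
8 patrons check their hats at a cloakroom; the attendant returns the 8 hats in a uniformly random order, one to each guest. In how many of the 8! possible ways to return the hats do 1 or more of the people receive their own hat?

Sum C(8,i)·!(8-i) for i = 1..8:
  i=1: C(8,1)·!7 = 8·1854 = 14832
  i=2: C(8,2)·!6 = 28·265 = 7420
  i=3: C(8,3)·!5 = 56·44 = 2464
  i=4: C(8,4)·!4 = 70·9 = 630
  i=5: C(8,5)·!3 = 56·2 = 112
  i=6: C(8,6)·!2 = 28·1 = 28
  i=7: C(8,7)·!1 = 8·0 = 0
  i=8: C(8,8)·!0 = 1·1 = 1
Total = 25487.

25487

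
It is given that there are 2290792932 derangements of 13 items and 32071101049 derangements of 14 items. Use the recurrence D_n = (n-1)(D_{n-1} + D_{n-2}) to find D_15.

D_15 = (15-1)·(D_14 + D_13) = 14·(32071101049 + 2290792932) = 14·34361893981 = 481066515734.

481066515734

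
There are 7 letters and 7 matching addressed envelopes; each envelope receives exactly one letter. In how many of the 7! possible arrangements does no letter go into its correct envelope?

1854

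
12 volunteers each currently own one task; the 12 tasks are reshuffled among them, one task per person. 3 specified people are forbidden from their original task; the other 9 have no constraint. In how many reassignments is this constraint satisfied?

Let A_j be the event that the j-th constrained one is fixed. By inclusion-exclusion over the 3 events:
Σ_{j=0}^{3} (-1)^j C(3,j)(12-j)!
= C(3,0)·12! - C(3,1)·11! + C(3,2)·10! - C(3,3)·9!
= 479001600 - 119750400 + 10886400 - 362880
= 369774720

369774720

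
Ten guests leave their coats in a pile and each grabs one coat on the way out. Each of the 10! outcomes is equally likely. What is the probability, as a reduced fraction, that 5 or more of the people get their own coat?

829/226800

Favorable outcomes: Σ_{i≥5} C(10,i)·!(10-i) = 252·44 + 210·9 + 120·2 + 45·1 + 10·0 + 1·1 = 13264.
Total outcomes: 10! = 3628800.
Probability = 13264/3628800 = 829/226800.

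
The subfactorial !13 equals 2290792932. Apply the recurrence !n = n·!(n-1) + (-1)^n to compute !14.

32071101049

!14 = 14·2290792932 + 1 = 32071101049.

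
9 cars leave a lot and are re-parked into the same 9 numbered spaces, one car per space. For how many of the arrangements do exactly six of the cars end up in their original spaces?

Pick the 6 fixed positions: C(9,6) = 84 ways.
The other 3 form a derangement: !3 = 2.
Total: 84 × 2 = 168.

168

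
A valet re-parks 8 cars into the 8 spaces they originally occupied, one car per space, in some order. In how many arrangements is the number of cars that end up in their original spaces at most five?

40291

# with exactly i fixed is C(8,i)·!(8-i); sum over i=0..5:
  i=0: C(8,0)·!8 = 1·14833 = 14833
  i=1: C(8,1)·!7 = 8·1854 = 14832
  i=2: C(8,2)·!6 = 28·265 = 7420
  i=3: C(8,3)·!5 = 56·44 = 2464
  i=4: C(8,4)·!4 = 70·9 = 630
  i=5: C(8,5)·!3 = 56·2 = 112
Total = 40291.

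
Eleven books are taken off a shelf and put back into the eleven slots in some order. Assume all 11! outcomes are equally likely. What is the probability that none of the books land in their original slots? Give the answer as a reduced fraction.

Favorable outcomes: !11 = 14684570.
Total outcomes: 11! = 39916800.
Probability = 14684570/39916800 = 1468457/3991680.

1468457/3991680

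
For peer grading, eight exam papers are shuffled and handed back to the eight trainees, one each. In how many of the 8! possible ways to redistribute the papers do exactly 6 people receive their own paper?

28

Pick the 6 fixed positions: C(8,6) = 28 ways.
The other 2 form a derangement: !2 = 1.
Total: 28 × 1 = 28.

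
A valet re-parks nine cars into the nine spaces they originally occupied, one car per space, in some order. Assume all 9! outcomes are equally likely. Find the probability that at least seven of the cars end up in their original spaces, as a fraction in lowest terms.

37/362880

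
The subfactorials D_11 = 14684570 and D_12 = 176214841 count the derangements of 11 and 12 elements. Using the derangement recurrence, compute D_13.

2290792932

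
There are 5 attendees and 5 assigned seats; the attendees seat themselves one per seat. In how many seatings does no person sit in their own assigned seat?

By inclusion-exclusion, !5 = Σ (-1)^k · 5!/k! for k=0..5
= 5! - 5!/1! + 5!/2! - 5!/3! + 5!/4! - 5!/5!
= 120 - 120 + 60 - 20 + 5 - 1
= 44

44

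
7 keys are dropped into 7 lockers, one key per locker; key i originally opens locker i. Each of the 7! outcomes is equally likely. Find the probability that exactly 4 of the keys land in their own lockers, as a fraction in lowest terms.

Favorable outcomes: C(7,4)·!3 = 35·2 = 70.
Total outcomes: 7! = 5040.
Probability = 70/5040 = 1/72.

1/72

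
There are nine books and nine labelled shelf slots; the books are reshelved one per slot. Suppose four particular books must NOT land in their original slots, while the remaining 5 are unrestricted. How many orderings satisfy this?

229080

Let A_j be the event that the j-th constrained one is fixed. By inclusion-exclusion over the 4 events:
Σ_{j=0}^{4} (-1)^j C(4,j)(9-j)!
= C(4,0)·9! - C(4,1)·8! + C(4,2)·7! - C(4,3)·6! + C(4,4)·5!
= 362880 - 161280 + 30240 - 2880 + 120
= 229080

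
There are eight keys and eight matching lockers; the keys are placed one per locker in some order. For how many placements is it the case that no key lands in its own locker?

14833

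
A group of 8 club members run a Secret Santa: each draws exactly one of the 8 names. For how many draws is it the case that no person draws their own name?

14833

Use !n = (n-1)(!(n-1) + !(n-2)).
!8 = 7·(1854 + 265) = 7·2119 = 14833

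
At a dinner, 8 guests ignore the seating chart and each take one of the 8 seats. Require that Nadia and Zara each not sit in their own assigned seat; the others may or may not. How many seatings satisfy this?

30960

Let A_j be the event that the j-th constrained one is fixed. By inclusion-exclusion over the 2 events:
Σ_{j=0}^{2} (-1)^j C(2,j)(8-j)!
= C(2,0)·8! - C(2,1)·7! + C(2,2)·6!
= 40320 - 10080 + 720
= 30960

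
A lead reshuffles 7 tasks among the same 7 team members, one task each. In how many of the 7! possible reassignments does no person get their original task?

1854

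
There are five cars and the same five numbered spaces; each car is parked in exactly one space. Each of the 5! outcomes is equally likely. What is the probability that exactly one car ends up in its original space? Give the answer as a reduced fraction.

3/8

Favorable outcomes: C(5,1)·!4 = 5·9 = 45.
Total outcomes: 5! = 120.
Probability = 45/120 = 3/8.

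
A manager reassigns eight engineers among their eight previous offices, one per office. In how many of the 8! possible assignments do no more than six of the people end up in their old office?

40319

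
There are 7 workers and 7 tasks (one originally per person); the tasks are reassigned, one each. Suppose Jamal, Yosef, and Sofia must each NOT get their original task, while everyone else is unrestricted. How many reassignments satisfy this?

Let A_j be the event that the j-th constrained one is fixed. By inclusion-exclusion over the 3 events:
Σ_{j=0}^{3} (-1)^j C(3,j)(7-j)!
= C(3,0)·7! - C(3,1)·6! + C(3,2)·5! - C(3,3)·4!
= 5040 - 2160 + 360 - 24
= 3216

3216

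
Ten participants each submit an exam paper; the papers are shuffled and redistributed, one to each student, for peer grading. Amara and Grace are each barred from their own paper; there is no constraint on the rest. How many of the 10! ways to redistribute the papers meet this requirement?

2943360

Let A_j be the event that the j-th constrained one is fixed. By inclusion-exclusion over the 2 events:
Σ_{j=0}^{2} (-1)^j C(2,j)(10-j)!
= C(2,0)·10! - C(2,1)·9! + C(2,2)·8!
= 3628800 - 725760 + 40320
= 2943360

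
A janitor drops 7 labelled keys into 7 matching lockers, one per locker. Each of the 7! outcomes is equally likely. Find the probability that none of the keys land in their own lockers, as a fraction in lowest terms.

103/280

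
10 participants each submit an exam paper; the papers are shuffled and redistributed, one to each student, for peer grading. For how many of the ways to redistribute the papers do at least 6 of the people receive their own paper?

2176

Sum C(10,i)·!(10-i) for i = 6..10:
  i=6: C(10,6)·!4 = 210·9 = 1890
  i=7: C(10,7)·!3 = 120·2 = 240
  i=8: C(10,8)·!2 = 45·1 = 45
  i=9: C(10,9)·!1 = 10·0 = 0
  i=10: C(10,10)·!0 = 1·1 = 1
Total = 2176.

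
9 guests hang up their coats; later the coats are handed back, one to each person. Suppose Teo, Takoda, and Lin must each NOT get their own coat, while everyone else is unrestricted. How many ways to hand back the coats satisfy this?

Inclusion-exclusion on the 3 forbidden self-matches:
Σ_{j=0}^{3} (-1)^j C(3,j)(9-j)!
= C(3,0)·9! - C(3,1)·8! + C(3,2)·7! - C(3,3)·6!
= 362880 - 120960 + 15120 - 720
= 256320

256320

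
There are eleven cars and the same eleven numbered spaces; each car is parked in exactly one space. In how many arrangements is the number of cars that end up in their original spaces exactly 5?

122430

Choose which 5 of the 11 are fixed: C(11,5) = 462.
The remaining 6 must be deranged: !6 = 265.
Total: 462 × 265 = 122430.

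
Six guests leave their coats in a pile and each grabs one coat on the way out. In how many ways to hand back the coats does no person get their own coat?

The subfactorial !6 = [6!/e] (nearest integer).
6! = 720, and 720/e ≈ 264.87, so !6 = 265.

265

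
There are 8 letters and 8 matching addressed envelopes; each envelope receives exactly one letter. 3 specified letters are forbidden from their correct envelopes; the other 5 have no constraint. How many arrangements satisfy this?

Let A_j be the event that the j-th constrained one is fixed. By inclusion-exclusion over the 3 events:
Σ_{j=0}^{3} (-1)^j C(3,j)(8-j)!
= C(3,0)·8! - C(3,1)·7! + C(3,2)·6! - C(3,3)·5!
= 40320 - 15120 + 2160 - 120
= 27240

27240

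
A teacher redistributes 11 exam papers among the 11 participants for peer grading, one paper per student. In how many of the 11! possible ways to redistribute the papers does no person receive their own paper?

Recurrence: !11 = 11·!10 + (-1)^11.
!11 = 11·1334961 - 1 = 14684570

14684570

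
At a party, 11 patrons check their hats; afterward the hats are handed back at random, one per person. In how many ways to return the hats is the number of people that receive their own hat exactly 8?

330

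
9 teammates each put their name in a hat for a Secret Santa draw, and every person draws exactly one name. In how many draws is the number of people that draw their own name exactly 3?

Pick the 3 fixed positions: C(9,3) = 84 ways.
The remaining 6 must be deranged: !6 = 265.
Total: 84 × 265 = 22260.

22260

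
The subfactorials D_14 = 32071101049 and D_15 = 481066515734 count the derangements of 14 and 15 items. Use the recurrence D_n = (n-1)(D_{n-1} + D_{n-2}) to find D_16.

7697064251745

D_16 = (16-1)·(D_15 + D_14) = 15·(481066515734 + 32071101049) = 15·513137616783 = 7697064251745.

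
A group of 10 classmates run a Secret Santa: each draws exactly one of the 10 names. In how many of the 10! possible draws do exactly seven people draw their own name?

240

Choose which 7 of the 10 are fixed: C(10,7) = 120.
The other 3 form a derangement: !3 = 2.
Total: 120 × 2 = 240.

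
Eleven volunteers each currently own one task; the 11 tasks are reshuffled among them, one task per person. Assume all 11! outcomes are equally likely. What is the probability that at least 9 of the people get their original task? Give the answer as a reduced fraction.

1/712800

Favorable outcomes: Σ_{i≥9} C(11,i)·!(11-i) = 55·1 + 11·0 + 1·1 = 56.
Total outcomes: 11! = 39916800.
Probability = 56/39916800 = 1/712800.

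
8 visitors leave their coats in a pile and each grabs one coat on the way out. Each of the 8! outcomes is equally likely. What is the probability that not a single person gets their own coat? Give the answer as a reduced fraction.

2119/5760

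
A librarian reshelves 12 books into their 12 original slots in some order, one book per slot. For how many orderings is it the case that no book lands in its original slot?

176214841

Recurrence: !12 = 12·!11 + (-1)^12.
!12 = 12·14684570 + 1 = 176214841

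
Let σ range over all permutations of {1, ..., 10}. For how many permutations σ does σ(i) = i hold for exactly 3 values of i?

Pick the 3 fixed positions: C(10,3) = 120 ways.
The remaining 7 must be deranged: !7 = 1854.
Total: 120 × 1854 = 222480.

222480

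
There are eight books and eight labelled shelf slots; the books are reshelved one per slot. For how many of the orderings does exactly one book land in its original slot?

Pick the single fixed position: C(8,1) = 8 ways.
The remaining 7 must be deranged: !7 = 1854.
Total: 8 × 1854 = 14832.

14832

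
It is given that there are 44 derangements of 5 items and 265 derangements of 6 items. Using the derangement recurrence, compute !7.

!7 = (7-1)·(!6 + !5) = 6·(265 + 44) = 6·309 = 1854.

1854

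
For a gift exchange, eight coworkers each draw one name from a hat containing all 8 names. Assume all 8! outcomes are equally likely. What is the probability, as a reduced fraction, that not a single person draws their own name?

Favorable outcomes: !8 = 14833.
Total outcomes: 8! = 40320.
Probability = 14833/40320 = 2119/5760.

2119/5760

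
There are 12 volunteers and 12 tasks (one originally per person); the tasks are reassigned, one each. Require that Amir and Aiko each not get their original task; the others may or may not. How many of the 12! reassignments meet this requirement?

402796800

Let A_j be the event that the j-th constrained one is fixed. By inclusion-exclusion over the 2 events:
Σ_{j=0}^{2} (-1)^j C(2,j)(12-j)!
= C(2,0)·12! - C(2,1)·11! + C(2,2)·10!
= 479001600 - 79833600 + 3628800
= 402796800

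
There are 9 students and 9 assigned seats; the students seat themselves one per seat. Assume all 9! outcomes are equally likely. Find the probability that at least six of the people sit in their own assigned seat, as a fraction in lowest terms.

41/72576

Favorable outcomes: Σ_{i≥6} C(9,i)·!(9-i) = 84·2 + 36·1 + 9·0 + 1·1 = 205.
Total outcomes: 9! = 362880.
Probability = 205/362880 = 41/72576.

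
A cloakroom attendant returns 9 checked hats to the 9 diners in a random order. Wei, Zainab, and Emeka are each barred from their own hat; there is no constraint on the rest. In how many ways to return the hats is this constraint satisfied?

256320

Inclusion-exclusion on the 3 forbidden self-matches:
Σ_{j=0}^{3} (-1)^j C(3,j)(9-j)!
= C(3,0)·9! - C(3,1)·8! + C(3,2)·7! - C(3,3)·6!
= 362880 - 120960 + 15120 - 720
= 256320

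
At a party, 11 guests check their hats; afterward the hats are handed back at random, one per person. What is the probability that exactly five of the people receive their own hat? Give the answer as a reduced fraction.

53/17280

Favorable outcomes: C(11,5)·!6 = 462·265 = 122430.
Total outcomes: 11! = 39916800.
Probability = 122430/39916800 = 53/17280.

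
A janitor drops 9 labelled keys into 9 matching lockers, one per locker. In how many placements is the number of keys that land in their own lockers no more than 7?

# with exactly i fixed is C(9,i)·!(9-i); sum over i=0..7:
  i=0: C(9,0)·!9 = 1·133496 = 133496
  i=1: C(9,1)·!8 = 9·14833 = 133497
  i=2: C(9,2)·!7 = 36·1854 = 66744
  i=3: C(9,3)·!6 = 84·265 = 22260
  i=4: C(9,4)·!5 = 126·44 = 5544
  i=5: C(9,5)·!4 = 126·9 = 1134
  i=6: C(9,6)·!3 = 84·2 = 168
  i=7: C(9,7)·!2 = 36·1 = 36
Total = 362879.

362879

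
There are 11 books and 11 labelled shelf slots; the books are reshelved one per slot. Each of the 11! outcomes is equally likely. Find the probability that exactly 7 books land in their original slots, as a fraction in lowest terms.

1/13440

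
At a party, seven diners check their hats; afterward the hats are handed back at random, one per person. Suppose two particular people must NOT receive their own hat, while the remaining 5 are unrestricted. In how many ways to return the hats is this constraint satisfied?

Let A_j be the event that the j-th constrained one is fixed. By inclusion-exclusion over the 2 events:
Σ_{j=0}^{2} (-1)^j C(2,j)(7-j)!
= C(2,0)·7! - C(2,1)·6! + C(2,2)·5!
= 5040 - 1440 + 120
= 3720

3720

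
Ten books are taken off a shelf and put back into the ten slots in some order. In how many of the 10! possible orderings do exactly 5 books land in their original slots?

11088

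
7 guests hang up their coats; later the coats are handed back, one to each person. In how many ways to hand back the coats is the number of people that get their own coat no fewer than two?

Sum C(7,i)·!(7-i) for i = 2..7:
  i=2: C(7,2)·!5 = 21·44 = 924
  i=3: C(7,3)·!4 = 35·9 = 315
  i=4: C(7,4)·!3 = 35·2 = 70
  i=5: C(7,5)·!2 = 21·1 = 21
  i=6: C(7,6)·!1 = 7·0 = 0
  i=7: C(7,7)·!0 = 1·1 = 1
Total = 1331.

1331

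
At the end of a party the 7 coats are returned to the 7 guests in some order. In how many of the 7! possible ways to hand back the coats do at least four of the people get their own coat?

Sum C(7,i)·!(7-i) for i = 4..7:
  i=4: C(7,4)·!3 = 35·2 = 70
  i=5: C(7,5)·!2 = 21·1 = 21
  i=6: C(7,6)·!1 = 7·0 = 0
  i=7: C(7,7)·!0 = 1·1 = 1
Total = 92.

92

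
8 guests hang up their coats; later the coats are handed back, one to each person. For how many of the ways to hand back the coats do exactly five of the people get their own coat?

112

Pick the 5 fixed positions: C(8,5) = 56 ways.
The other 3 form a derangement: !3 = 2.
Total: 56 × 2 = 112.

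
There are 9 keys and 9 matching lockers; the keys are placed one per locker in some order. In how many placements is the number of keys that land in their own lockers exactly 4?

5544

Pick the 4 fixed positions: C(9,4) = 126 ways.
The other 5 form a derangement: !5 = 44.
Total: 126 × 44 = 5544.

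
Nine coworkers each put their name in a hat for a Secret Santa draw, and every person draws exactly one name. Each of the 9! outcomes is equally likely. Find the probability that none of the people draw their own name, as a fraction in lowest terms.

Favorable outcomes: !9 = 133496.
Total outcomes: 9! = 362880.
Probability = 133496/362880 = 16687/45360.

16687/45360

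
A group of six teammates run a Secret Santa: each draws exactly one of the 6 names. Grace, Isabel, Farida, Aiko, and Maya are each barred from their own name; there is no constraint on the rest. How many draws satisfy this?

Let A_j be the event that the j-th constrained one is fixed. By inclusion-exclusion over the 5 events:
Σ_{j=0}^{5} (-1)^j C(5,j)(6-j)!
= C(5,0)·6! - C(5,1)·5! + C(5,2)·4! - C(5,3)·3! + C(5,4)·2! - C(5,5)·1!
= 720 - 600 + 240 - 60 + 10 - 1
= 309

309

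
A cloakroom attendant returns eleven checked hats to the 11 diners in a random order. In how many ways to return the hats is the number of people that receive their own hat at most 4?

# with exactly i fixed is C(11,i)·!(11-i); sum over i=0..4:
  i=0: C(11,0)·!11 = 1·14684570 = 14684570
  i=1: C(11,1)·!10 = 11·1334961 = 14684571
  i=2: C(11,2)·!9 = 55·133496 = 7342280
  i=3: C(11,3)·!8 = 165·14833 = 2447445
  i=4: C(11,4)·!7 = 330·1854 = 611820
Total = 39770686.

39770686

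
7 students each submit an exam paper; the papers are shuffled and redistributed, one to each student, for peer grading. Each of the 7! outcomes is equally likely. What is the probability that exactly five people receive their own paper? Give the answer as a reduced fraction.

1/240

Favorable outcomes: C(7,5)·!2 = 21·1 = 21.
Total outcomes: 7! = 5040.
Probability = 21/5040 = 1/240.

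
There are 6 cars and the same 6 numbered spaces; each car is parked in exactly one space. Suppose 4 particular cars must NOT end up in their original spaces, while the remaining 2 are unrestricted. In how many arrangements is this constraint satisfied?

Let A_j be the event that the j-th constrained one is fixed. By inclusion-exclusion over the 4 events:
Σ_{j=0}^{4} (-1)^j C(4,j)(6-j)!
= C(4,0)·6! - C(4,1)·5! + C(4,2)·4! - C(4,3)·3! + C(4,4)·2!
= 720 - 480 + 144 - 24 + 2
= 362

362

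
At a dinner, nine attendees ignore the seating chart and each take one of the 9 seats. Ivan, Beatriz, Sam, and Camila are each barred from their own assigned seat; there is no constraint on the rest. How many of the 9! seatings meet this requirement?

Let A_j be the event that the j-th constrained one is fixed. By inclusion-exclusion over the 4 events:
Σ_{j=0}^{4} (-1)^j C(4,j)(9-j)!
= C(4,0)·9! - C(4,1)·8! + C(4,2)·7! - C(4,3)·6! + C(4,4)·5!
= 362880 - 161280 + 30240 - 2880 + 120
= 229080

229080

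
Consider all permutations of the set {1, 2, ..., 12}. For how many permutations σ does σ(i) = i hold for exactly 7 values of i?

34848

Choose which 7 of the 12 are fixed: C(12,7) = 792.
The remaining 5 must be deranged: !5 = 44.
Total: 792 × 44 = 34848.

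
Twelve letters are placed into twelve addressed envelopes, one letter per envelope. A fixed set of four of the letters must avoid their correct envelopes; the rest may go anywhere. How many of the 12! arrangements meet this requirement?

339696000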